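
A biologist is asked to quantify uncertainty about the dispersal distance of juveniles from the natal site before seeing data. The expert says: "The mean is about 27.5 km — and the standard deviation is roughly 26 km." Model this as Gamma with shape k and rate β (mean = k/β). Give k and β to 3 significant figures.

k ≈ 1.12, β ≈ 0.0407

For Gamma(k, rate β): mean = k/β, variance = k/β², so CV = 1/√k.
CV = SD/mean = 26/27.5 = 0.9455, hence k = 1/CV² = 1.12.
Then β = k/mean = 1.12/27.5 = 0.0407.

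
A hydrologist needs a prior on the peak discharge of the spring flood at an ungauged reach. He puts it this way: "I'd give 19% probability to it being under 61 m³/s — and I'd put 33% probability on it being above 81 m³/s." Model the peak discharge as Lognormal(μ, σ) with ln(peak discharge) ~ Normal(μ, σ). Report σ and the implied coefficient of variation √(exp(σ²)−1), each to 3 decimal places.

If T ~ Lognormal(μ,σ) then ln T ~ Normal(μ,σ), so the p-quantile of ln T is μ + z_p·σ.
ln(61) = 4.111 and ln(81) = 4.394; z_{0.19} = -0.8779, z_{0.67} = 0.4399.
σ = (4.394 − 4.111)/(0.4399 − (-0.8779)) = 0.215.
μ = 4.111 − (-0.8779)·0.215 = 4.300.
CV = √(exp(σ²)−1) = √(exp(0.0463)−1) = 0.218.

σ ≈ 0.215, CV ≈ 0.218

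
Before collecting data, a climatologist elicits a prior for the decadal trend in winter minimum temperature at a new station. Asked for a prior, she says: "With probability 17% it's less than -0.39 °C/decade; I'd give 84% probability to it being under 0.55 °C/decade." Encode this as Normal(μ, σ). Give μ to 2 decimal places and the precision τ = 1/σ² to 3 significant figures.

The p-quantile of Normal(μ,σ) is μ + z_p·σ, with z_{0.17} = -0.9542 and z_{0.84} = 0.9945.
Eliminate σ: μ = (z₂·x₁ − z₁·x₂)/(z₂ − z₁) = (0.9945·-0.39 − (-0.9542)·0.55)/1.949 = 0.07.
Then σ = (x₂ − x₁)/(z₂ − z₁) = (0.55 − -0.39)/1.949 = 0.48.
Precision τ = 1/σ² = 1/0.4824² = 4.3.

μ = 0.07, τ = 4.3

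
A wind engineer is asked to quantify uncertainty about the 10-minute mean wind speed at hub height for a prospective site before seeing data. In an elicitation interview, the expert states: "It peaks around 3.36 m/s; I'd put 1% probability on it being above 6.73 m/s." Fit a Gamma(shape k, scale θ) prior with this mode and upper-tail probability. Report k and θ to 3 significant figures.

Gamma(k,θ) with k>1 has mode (k−1)θ, so θ = 3.36/(k−1).
Need P(X < 6.73) = 0.99 with θ tied to k this way. Start at k = 2, θ = 3.36: P(X<6.73) ≈ 0.595.
Too low — raise k to concentrate. Iterating converges to k ≈ 11.2.
Then θ = 3.36/(11.2−1) ≈ 0.33.

k ≈ 11.2, θ ≈ 0.33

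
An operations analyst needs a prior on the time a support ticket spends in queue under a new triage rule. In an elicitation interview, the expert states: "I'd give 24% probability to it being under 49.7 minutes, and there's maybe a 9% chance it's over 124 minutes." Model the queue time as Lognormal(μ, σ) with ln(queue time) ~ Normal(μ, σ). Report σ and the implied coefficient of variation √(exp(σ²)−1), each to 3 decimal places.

σ ≈ 0.447, CV ≈ 0.470

If T ~ Lognormal(μ,σ) then ln T ~ Normal(μ,σ), so the p-quantile of ln T is μ + z_p·σ.
ln(49.7) = 3.906 and ln(124) = 4.82; z_{0.24} = -0.7063, z_{0.91} = 1.341.
σ = (4.82 − 3.906)/(1.341 − (-0.7063)) = 0.447.
μ = 3.906 − (-0.7063)·0.447 = 4.221.
CV = √(exp(σ²)−1) = √(exp(0.1995)−1) = 0.470.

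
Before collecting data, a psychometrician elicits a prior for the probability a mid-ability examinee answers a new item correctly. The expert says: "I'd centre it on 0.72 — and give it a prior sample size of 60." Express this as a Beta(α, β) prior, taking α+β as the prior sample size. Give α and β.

Under the effective-sample-size interpretation, Beta(α, β) has prior mean α/(α+β) and prior sample size α+β.
So α+β = 60 and α/(α+β) = 0.72, giving α = 0.72·60 = 43.2 and β = 60 − 43.2 = 16.8.

α = 43.2, β = 16.8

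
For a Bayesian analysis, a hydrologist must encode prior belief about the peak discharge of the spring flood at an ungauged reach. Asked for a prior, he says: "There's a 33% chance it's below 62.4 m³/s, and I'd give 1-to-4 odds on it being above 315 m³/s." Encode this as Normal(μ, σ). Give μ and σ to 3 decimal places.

μ = 149.110, σ = 197.107

For Normal(μ,σ), the p-quantile is μ + z_p·σ. Here z_{0.33} = -0.4399, z_{0.8} = 0.8416.
So 62.4 = μ − 0.4399σ and 315 = μ + 0.8416σ.
Subtracting: σ = (315 − 62.4)/(0.8416 − (-0.4399)) = 197.107.
Then μ = 62.4 − (-0.4399)·197.107 = 149.110.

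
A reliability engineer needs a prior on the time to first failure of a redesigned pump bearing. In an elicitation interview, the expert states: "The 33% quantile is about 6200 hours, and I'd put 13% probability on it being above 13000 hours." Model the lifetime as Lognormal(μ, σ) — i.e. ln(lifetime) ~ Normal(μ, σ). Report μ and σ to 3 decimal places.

μ ≈ 8.940, σ ≈ 0.473

If T ~ Lognormal(μ,σ) then ln T ~ Normal(μ,σ), so the p-quantile of ln T is μ + z_p·σ.
ln(6200) = 8.732 and ln(13000) = 9.473; z_{0.33} = -0.4399, z_{0.87} = 1.126.
σ = (9.473 − 8.732)/(1.126 − (-0.4399)) = 0.473.
μ = 8.732 − (-0.4399)·0.473 = 8.940.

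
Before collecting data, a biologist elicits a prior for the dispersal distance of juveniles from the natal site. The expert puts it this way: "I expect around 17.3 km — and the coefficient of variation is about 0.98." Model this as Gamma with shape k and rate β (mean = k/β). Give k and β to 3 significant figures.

k ≈ 1.04, β ≈ 0.0602

For Gamma(k, rate β): mean = k/β, variance = k/β², so CV = 1/√k.
CV = 0.98, hence k = 1/CV² = 1.04.
Then β = k/mean = 1.04/17.3 = 0.0602.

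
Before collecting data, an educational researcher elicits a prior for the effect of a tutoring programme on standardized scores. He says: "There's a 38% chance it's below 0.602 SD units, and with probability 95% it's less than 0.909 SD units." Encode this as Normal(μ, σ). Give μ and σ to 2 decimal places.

μ = 0.65, σ = 0.16

The p-quantile of Normal(μ,σ) is μ + z_p·σ, with z_{0.38} = -0.3055 and z_{0.95} = 1.645.
Eliminate σ: μ = (z₂·x₁ − z₁·x₂)/(z₂ − z₁) = (1.645·0.602 − (-0.3055)·0.909)/1.95 = 0.65.
Then σ = (x₂ − x₁)/(z₂ − z₁) = (0.909 − 0.602)/1.95 = 0.16.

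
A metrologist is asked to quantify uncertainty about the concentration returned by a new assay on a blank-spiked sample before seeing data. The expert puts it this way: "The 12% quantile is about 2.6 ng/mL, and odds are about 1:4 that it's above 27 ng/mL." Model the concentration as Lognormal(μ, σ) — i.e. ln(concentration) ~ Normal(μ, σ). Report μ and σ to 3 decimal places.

μ ≈ 2.319, σ ≈ 1.161

If T ~ Lognormal(μ,σ) then ln T ~ Normal(μ,σ), so the p-quantile of ln T is μ + z_p·σ.
ln(2.6) = 0.9555 and ln(27) = 3.296; z_{0.12} = -1.175, z_{0.8} = 0.8416.
σ = (3.296 − 0.9555)/(0.8416 − (-1.175)) = 1.161.
μ = 0.9555 − (-1.175)·1.161 = 2.319.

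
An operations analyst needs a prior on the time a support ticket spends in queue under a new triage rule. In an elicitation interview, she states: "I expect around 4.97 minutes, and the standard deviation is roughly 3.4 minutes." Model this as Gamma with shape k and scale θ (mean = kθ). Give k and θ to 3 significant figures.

For Gamma(k, scale θ): mean = kθ, variance = kθ², so CV = 1/√k.
CV = SD/mean = 3.4/4.97 = 0.6841, hence k = 1/CV² = 2.14.
Then θ = mean/k = 4.97/2.14 = 2.33.

k ≈ 2.14, θ ≈ 2.33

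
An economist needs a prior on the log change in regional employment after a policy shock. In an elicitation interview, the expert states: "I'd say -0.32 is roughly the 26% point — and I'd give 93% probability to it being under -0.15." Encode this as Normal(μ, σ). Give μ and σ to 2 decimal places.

μ = -0.27, σ = 0.08

The p-quantile of Normal(μ,σ) is μ + z_p·σ, with z_{0.26} = -0.6433 and z_{0.93} = 1.476.
Eliminate σ: μ = (z₂·x₁ − z₁·x₂)/(z₂ − z₁) = (1.476·-0.32 − (-0.6433)·-0.15)/2.119 = -0.27.
Then σ = (x₂ − x₁)/(z₂ − z₁) = (-0.15 − -0.32)/2.119 = 0.08.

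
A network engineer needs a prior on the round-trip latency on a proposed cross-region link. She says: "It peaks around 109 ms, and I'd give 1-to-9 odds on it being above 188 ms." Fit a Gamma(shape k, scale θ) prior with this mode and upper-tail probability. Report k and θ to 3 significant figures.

Gamma(k,θ) with k>1 has mode (k−1)θ, so θ = 109/(k−1).
Need P(X < 188) = 0.9 with θ tied to k this way. Start at k = 2, θ = 109: P(X<188) ≈ 0.514.
Too low — raise k to concentrate. Iterating converges to k ≈ 7.38.
Then θ = 109/(7.38−1) ≈ 17.1.

k ≈ 7.38, θ ≈ 17.1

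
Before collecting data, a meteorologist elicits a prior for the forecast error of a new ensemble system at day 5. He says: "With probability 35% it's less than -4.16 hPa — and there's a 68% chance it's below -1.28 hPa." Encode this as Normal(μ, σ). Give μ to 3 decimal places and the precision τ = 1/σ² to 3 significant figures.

For Normal(μ,σ), the p-quantile is μ + z_p·σ. Here z_{0.35} = -0.3853, z_{0.68} = 0.4677.
So -4.16 = μ − 0.3853σ and -1.28 = μ + 0.4677σ.
Subtracting: σ = (-1.28 − -4.16)/(0.4677 − (-0.3853)) = 3.376.
Then μ = -4.16 − (-0.3853)·3.376 = -2.859.
Precision τ = 1/σ² = 1/3.376² = 0.0877.

μ = -2.859, τ = 0.0877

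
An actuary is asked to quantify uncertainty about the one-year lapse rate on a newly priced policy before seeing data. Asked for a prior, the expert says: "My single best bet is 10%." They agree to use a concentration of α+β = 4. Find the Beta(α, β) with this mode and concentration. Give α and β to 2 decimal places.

α = 1.20, β = 2.80

For α,β > 1 the Beta mode is (α−1)/(α+β−2). With α+β = 4, the mode is (α−1)/2.
Set (α−1)/2 = 0.1 → α = 1 + 0.1·2 = 1.20.
β = 4 − α = 2.80.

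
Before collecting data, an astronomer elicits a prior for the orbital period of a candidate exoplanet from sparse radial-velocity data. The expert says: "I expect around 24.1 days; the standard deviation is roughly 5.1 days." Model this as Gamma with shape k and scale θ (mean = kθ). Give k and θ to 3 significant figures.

For Gamma(k, scale θ): mean = kθ, variance = kθ², so CV = 1/√k.
CV = SD/mean = 5.1/24.1 = 0.2116, hence k = 1/CV² = 22.3.
Then θ = mean/k = 24.1/22.3 = 1.08.

k ≈ 22.3, θ ≈ 1.08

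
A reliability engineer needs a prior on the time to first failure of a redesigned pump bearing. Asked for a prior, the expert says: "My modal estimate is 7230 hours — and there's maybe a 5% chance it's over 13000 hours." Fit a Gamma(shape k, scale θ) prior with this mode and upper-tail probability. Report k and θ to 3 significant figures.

Gamma(k,θ) with k>1 has mode (k−1)θ, so θ = 7230/(k−1).
Need P(X < 13000) = 0.95 with θ tied to k this way. Start at k = 2, θ = 7230: P(X<13000) ≈ 0.537.
Too low — raise k to concentrate. Iterating converges to k ≈ 9.1.
Then θ = 7230/(9.1−1) ≈ 893.

k ≈ 9.1, θ ≈ 893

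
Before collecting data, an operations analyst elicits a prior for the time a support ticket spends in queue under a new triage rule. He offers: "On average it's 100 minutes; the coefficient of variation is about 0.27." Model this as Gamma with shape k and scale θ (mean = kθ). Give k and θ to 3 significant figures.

k ≈ 13.7, θ ≈ 7.29

For Gamma(k, scale θ): mean = kθ, variance = kθ², so CV = 1/√k.
CV = 0.27, hence k = 1/CV² = 13.7.
Then θ = mean/k = 100/13.7 = 7.29.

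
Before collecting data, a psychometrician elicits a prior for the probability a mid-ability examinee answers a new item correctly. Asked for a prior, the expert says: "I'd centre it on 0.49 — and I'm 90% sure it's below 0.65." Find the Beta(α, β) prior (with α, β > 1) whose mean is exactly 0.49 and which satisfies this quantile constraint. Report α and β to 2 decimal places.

With mean 0.49 fixed, write α = 0.49s, β = 0.51s where s = α+β.
Need P(θ < 0.65) = 0.9 under Beta(0.49s, 0.51s). Normal approximation: (q−m)/√(m(1−m)/s) ≈ z_{0.9} = 1.28, so s ≈ 0.49·0.51·(1.28)²/(0.65−0.49)² = 16.0.
At s = 16.0: P(θ<0.65) ≈ 0.902. Adjusting to match 0.9 gives s ≈ 15.74.
So α = 0.49·15.74 ≈ 7.71, β = 0.51·15.74 ≈ 8.03.

α ≈ 7.71, β ≈ 8.03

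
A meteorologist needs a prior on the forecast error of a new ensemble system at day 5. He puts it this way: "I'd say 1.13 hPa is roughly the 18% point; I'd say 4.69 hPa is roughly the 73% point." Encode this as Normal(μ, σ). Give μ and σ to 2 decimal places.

The p-quantile of Normal(μ,σ) is μ + z_p·σ, with z_{0.18} = -0.9154 and z_{0.73} = 0.6128.
Eliminate σ: μ = (z₂·x₁ − z₁·x₂)/(z₂ − z₁) = (0.6128·1.13 − (-0.9154)·4.69)/1.528 = 3.26.
Then σ = (x₂ − x₁)/(z₂ − z₁) = (4.69 − 1.13)/1.528 = 2.33.

μ = 3.26, σ = 2.33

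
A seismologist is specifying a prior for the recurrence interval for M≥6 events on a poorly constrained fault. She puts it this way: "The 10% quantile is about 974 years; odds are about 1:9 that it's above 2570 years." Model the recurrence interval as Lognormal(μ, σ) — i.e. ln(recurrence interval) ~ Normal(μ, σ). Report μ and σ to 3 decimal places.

If T ~ Lognormal(μ,σ) then ln T ~ Normal(μ,σ), so the p-quantile of ln T is μ + z_p·σ.
ln(974) = 6.881 and ln(2570) = 7.852; z_{0.1} = -1.282, z_{0.9} = 1.282.
σ = (7.852 − 6.881)/(1.282 − (-1.282)) = 0.379.
μ = 6.881 − (-1.282)·0.379 = 7.367.

μ ≈ 7.367, σ ≈ 0.379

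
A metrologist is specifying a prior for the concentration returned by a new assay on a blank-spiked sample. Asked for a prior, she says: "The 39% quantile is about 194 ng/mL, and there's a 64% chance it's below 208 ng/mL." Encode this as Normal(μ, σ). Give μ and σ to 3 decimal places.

The p-quantile of Normal(μ,σ) is μ + z_p·σ, with z_{0.39} = -0.2793 and z_{0.64} = 0.3585.
Eliminate σ: μ = (z₂·x₁ − z₁·x₂)/(z₂ − z₁) = (0.3585·194 − (-0.2793)·208)/0.6378 = 200.131.
Then σ = (x₂ − x₁)/(z₂ − z₁) = (208 − 194)/0.6378 = 21.951.

μ = 200.131, σ = 21.951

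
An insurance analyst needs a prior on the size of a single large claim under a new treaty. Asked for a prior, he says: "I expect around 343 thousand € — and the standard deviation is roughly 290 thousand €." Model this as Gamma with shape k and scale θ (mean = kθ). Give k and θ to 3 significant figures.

k ≈ 1.4, θ ≈ 245

For Gamma(k, scale θ): mean = kθ, variance = kθ², so CV = 1/√k.
CV = SD/mean = 290/343 = 0.8455, hence k = 1/CV² = 1.4.
Then θ = mean/k = 343/1.4 = 245.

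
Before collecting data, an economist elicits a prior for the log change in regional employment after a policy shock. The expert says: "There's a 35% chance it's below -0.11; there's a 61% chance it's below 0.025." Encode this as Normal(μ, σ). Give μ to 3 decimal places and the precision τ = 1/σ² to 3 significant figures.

The p-quantile of Normal(μ,σ) is μ + z_p·σ, with z_{0.35} = -0.3853 and z_{0.61} = 0.2793.
Eliminate σ: μ = (z₂·x₁ − z₁·x₂)/(z₂ − z₁) = (0.2793·-0.11 − (-0.3853)·0.025)/0.6646 = -0.032.
Then σ = (x₂ − x₁)/(z₂ − z₁) = (0.025 − -0.11)/0.6646 = 0.203.
Precision τ = 1/σ² = 1/0.2031² = 24.2.

μ = -0.032, τ = 24.2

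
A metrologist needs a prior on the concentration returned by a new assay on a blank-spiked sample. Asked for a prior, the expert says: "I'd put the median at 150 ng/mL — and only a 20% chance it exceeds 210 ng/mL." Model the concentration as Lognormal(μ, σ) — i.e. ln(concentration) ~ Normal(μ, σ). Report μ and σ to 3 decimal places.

If T ~ Lognormal(μ,σ) then ln T ~ Normal(μ,σ), so the p-quantile of ln T is μ + z_p·σ.
ln(150) = 5.011 and ln(210) = 5.347; z_{0.5} = 0, z_{0.8} = 0.8416.
σ = (5.347 − 5.011)/(0.8416 − (0)) = 0.400.
μ = 5.011 − (0)·0.400 = 5.011.

μ ≈ 5.011, σ ≈ 0.400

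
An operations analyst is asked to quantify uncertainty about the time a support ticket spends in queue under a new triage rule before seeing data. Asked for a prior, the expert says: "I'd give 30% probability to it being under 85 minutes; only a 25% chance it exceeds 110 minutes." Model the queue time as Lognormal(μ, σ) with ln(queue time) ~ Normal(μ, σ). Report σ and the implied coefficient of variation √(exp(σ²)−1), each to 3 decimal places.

σ ≈ 0.215, CV ≈ 0.218

If T ~ Lognormal(μ,σ) then ln T ~ Normal(μ,σ), so the p-quantile of ln T is μ + z_p·σ.
ln(85) = 4.443 and ln(110) = 4.7; z_{0.3} = -0.5244, z_{0.75} = 0.6745.
σ = (4.7 − 4.443)/(0.6745 − (-0.5244)) = 0.215.
μ = 4.443 − (-0.5244)·0.215 = 4.555.
CV = √(exp(σ²)−1) = √(exp(0.0462)−1) = 0.218.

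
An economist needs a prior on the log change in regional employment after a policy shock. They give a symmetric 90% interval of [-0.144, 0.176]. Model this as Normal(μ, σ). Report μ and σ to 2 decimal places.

A symmetric 90% interval runs μ ± z·σ with z = 1.645.
Half-width = 0.16, so σ = 0.16/1.645 = 0.10.
μ is the interval midpoint, 0.02.

μ = 0.02, σ = 0.10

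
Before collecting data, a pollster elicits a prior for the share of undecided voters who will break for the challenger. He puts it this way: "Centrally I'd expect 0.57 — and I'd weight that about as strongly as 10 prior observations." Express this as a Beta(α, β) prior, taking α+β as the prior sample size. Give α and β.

Under the effective-sample-size interpretation, Beta(α, β) has prior mean α/(α+β) and prior sample size α+β.
So α+β = 10 and α/(α+β) = 0.57, giving α = 0.57·10 = 5.7 and β = 10 − 5.7 = 4.3.

α = 5.7, β = 4.3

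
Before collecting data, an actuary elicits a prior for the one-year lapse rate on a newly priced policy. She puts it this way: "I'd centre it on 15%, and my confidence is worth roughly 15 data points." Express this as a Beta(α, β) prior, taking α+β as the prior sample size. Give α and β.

α = 2.25, β = 12.75

Under the effective-sample-size interpretation, Beta(α, β) has prior mean α/(α+β) and prior sample size α+β.
So α+β = 15 and α/(α+β) = 0.15, giving α = 0.15·15 = 2.25 and β = 15 − 2.25 = 12.75.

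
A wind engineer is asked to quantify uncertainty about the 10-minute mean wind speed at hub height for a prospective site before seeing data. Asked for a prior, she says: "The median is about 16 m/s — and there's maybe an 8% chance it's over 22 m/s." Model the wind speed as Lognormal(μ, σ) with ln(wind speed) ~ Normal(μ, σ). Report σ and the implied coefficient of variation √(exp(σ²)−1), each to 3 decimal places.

If T ~ Lognormal(μ,σ) then ln T ~ Normal(μ,σ), so the p-quantile of ln T is μ + z_p·σ.
ln(16) = 2.773 and ln(22) = 3.091; z_{0.5} = 0, z_{0.92} = 1.405.
σ = (3.091 − 2.773)/(1.405 − (0)) = 0.227.
μ = 2.773 − (0)·0.227 = 2.773.
CV = √(exp(σ²)−1) = √(exp(0.0514)−1) = 0.230.

σ ≈ 0.227, CV ≈ 0.230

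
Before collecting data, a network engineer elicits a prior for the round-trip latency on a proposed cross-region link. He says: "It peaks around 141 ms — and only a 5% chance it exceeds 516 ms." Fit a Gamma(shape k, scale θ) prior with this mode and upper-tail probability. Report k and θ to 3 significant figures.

Gamma(k,θ) with k>1 has mode (k−1)θ, so θ = 141/(k−1).
Need P(X < 516) = 0.95 with θ tied to k this way. Start at k = 2, θ = 141: P(X<516) ≈ 0.880.
Too low — raise k to concentrate. Iterating converges to k ≈ 2.52.
Then θ = 141/(2.52−1) ≈ 92.7.

k ≈ 2.52, θ ≈ 92.7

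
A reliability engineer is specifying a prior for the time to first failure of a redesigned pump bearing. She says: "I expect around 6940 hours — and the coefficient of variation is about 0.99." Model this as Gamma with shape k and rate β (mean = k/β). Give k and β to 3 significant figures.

k ≈ 1.02, β ≈ 0.000147

For Gamma(k, rate β): mean = k/β, variance = k/β², so CV = 1/√k.
CV = 0.99, hence k = 1/CV² = 1.02.
Then β = k/mean = 1.02/6940 = 0.000147.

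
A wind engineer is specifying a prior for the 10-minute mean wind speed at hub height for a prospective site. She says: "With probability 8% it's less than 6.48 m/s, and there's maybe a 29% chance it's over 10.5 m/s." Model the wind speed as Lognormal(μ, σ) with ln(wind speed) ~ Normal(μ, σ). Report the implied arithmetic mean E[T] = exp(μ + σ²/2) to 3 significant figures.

If T ~ Lognormal(μ,σ) then ln T ~ Normal(μ,σ), so the p-quantile of ln T is μ + z_p·σ.
ln(6.48) = 1.869 and ln(10.5) = 2.351; z_{0.08} = -1.405, z_{0.71} = 0.5534.
σ = (2.351 − 1.869)/(0.5534 − (-1.405)) = 0.246.
μ = 1.869 − (-1.405)·0.246 = 2.215.
E[T] = exp(μ + σ²/2) = exp(2.215 + 0.0304) = 9.44 m/s.

E[T] ≈ 9.44 m/s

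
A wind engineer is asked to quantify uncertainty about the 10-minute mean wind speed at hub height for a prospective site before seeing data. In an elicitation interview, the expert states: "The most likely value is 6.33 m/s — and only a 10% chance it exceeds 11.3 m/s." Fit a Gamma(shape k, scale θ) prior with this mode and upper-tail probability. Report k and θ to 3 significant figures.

Gamma(k,θ) with k>1 has mode (k−1)θ, so θ = 6.33/(k−1).
Need P(X < 11.3) = 0.9 with θ tied to k this way. Start at k = 2, θ = 6.33: P(X<11.3) ≈ 0.533.
Too low — raise k to concentrate. Iterating converges to k ≈ 6.67.
Then θ = 6.33/(6.67−1) ≈ 1.12.

k ≈ 6.67, θ ≈ 1.12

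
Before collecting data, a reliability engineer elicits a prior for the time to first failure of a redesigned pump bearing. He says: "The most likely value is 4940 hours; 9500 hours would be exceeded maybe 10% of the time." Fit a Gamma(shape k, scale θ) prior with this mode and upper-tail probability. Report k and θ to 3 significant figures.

Gamma(k,θ) with k>1 has mode (k−1)θ, so θ = 4940/(k−1).
Need P(X < 9500) = 0.9 with θ tied to k this way. Start at k = 2, θ = 4940: P(X<9500) ≈ 0.573.
Too low — raise k to concentrate. Iterating converges to k ≈ 5.47.
Then θ = 4940/(5.47−1) ≈ 1100.

k ≈ 5.47, θ ≈ 1100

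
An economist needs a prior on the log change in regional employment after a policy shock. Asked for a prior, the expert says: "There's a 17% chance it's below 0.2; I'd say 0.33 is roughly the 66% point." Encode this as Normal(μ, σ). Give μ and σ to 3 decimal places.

The p-quantile of Normal(μ,σ) is μ + z_p·σ, with z_{0.17} = -0.9542 and z_{0.66} = 0.4125.
Eliminate σ: μ = (z₂·x₁ − z₁·x₂)/(z₂ − z₁) = (0.4125·0.2 − (-0.9542)·0.33)/1.367 = 0.291.
Then σ = (x₂ − x₁)/(z₂ − z₁) = (0.33 − 0.2)/1.367 = 0.095.

μ = 0.291, σ = 0.095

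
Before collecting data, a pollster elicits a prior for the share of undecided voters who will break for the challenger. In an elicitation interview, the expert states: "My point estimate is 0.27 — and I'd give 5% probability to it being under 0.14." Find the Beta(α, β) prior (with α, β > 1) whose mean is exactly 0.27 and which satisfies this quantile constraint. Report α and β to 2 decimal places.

With mean 0.27 fixed, write α = 0.27s, β = 0.73s where s = α+β.
Need P(θ < 0.14) = 0.05 under Beta(0.27s, 0.73s). Normal approximation: (q−m)/√(m(1−m)/s) ≈ z_{0.05} = -1.64, so s ≈ 0.27·0.73·(-1.64)²/(0.14−0.27)² = 31.6.
At s = 31.6: P(θ<0.14) ≈ 0.034. Adjusting to match 0.05 gives s ≈ 25.96.
So α = 0.27·25.96 ≈ 7.01, β = 0.73·25.96 ≈ 18.95.

α ≈ 7.01, β ≈ 18.95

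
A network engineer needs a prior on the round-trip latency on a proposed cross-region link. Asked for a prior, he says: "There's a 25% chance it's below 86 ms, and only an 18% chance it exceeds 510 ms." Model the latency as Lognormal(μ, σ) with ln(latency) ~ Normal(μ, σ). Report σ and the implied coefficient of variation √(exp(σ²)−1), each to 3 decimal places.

If T ~ Lognormal(μ,σ) then ln T ~ Normal(μ,σ), so the p-quantile of ln T is μ + z_p·σ.
ln(86) = 4.454 and ln(510) = 6.234; z_{0.25} = -0.6745, z_{0.82} = 0.9154.
σ = (6.234 − 4.454)/(0.9154 − (-0.6745)) = 1.120.
μ = 4.454 − (-0.6745)·1.120 = 5.210.
CV = √(exp(σ²)−1) = √(exp(1.2536)−1) = 1.582.

σ ≈ 1.120, CV ≈ 1.582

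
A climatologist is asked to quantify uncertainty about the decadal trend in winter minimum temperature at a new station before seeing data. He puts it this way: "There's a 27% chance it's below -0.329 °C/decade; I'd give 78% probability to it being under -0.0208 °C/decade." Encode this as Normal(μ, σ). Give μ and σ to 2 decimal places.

μ = -0.19, σ = 0.22

The p-quantile of Normal(μ,σ) is μ + z_p·σ, with z_{0.27} = -0.6128 and z_{0.78} = 0.7722.
Eliminate σ: μ = (z₂·x₁ − z₁·x₂)/(z₂ − z₁) = (0.7722·-0.329 − (-0.6128)·-0.0208)/1.385 = -0.19.
Then σ = (x₂ − x₁)/(z₂ − z₁) = (-0.0208 − -0.329)/1.385 = 0.22.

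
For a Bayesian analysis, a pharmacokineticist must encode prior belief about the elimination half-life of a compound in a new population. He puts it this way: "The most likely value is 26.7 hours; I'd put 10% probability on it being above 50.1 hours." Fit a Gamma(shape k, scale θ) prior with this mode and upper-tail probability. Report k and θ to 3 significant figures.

k ≈ 5.82, θ ≈ 5.54

Gamma(k,θ) with k>1 has mode (k−1)θ, so θ = 26.7/(k−1).
Need P(X < 50.1) = 0.9 with θ tied to k this way. Start at k = 2, θ = 26.7: P(X<50.1) ≈ 0.560.
Too low — raise k to concentrate. Iterating converges to k ≈ 5.82.
Then θ = 26.7/(5.82−1) ≈ 5.54.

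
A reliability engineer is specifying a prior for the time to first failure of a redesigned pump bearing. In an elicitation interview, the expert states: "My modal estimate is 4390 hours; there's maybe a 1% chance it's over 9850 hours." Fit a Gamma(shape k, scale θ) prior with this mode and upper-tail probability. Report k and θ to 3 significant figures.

Gamma(k,θ) with k>1 has mode (k−1)θ, so θ = 4390/(k−1).
Need P(X < 9850) = 0.99 with θ tied to k this way. Start at k = 2, θ = 4390: P(X<9850) ≈ 0.656.
Too low — raise k to concentrate. Iterating converges to k ≈ 8.35.
Then θ = 4390/(8.35−1) ≈ 597.

k ≈ 8.35, θ ≈ 597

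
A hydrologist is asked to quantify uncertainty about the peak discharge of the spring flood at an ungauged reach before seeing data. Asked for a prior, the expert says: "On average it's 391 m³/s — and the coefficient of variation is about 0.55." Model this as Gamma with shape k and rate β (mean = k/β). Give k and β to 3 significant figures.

For Gamma(k, rate β): mean = k/β, variance = k/β², so CV = 1/√k.
CV = 0.55, hence k = 1/CV² = 3.31.
Then β = k/mean = 3.31/391 = 0.00845.

k ≈ 3.31, β ≈ 0.00845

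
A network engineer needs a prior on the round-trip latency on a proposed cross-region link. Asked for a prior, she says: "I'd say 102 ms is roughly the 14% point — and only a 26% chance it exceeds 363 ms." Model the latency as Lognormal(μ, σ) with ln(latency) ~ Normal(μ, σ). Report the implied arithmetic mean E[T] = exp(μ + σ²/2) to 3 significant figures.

E[T] ≈ 296 ms

If T ~ Lognormal(μ,σ) then ln T ~ Normal(μ,σ), so the p-quantile of ln T is μ + z_p·σ.
ln(102) = 4.625 and ln(363) = 5.894; z_{0.14} = -1.08, z_{0.74} = 0.6433.
σ = (5.894 − 4.625)/(0.6433 − (-1.08)) = 0.736.
μ = 4.625 − (-1.08)·0.736 = 5.421.
E[T] = exp(μ + σ²/2) = exp(5.421 + 0.2712) = 296 ms.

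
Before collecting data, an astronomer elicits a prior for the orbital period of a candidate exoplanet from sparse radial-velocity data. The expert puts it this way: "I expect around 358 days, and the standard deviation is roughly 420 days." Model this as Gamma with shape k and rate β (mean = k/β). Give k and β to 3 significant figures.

For Gamma(k, rate β): mean = k/β, variance = k/β², so CV = 1/√k.
CV = SD/mean = 420/358 = 1.173, hence k = 1/CV² = 0.727.
Then β = k/mean = 0.727/358 = 0.00203.

k ≈ 0.727, β ≈ 0.00203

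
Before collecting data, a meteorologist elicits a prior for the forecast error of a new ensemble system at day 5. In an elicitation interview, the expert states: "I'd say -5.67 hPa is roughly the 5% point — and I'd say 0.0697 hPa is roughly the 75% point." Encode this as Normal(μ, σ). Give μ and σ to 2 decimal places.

μ = -1.60, σ = 2.47

For Normal(μ,σ), the p-quantile is μ + z_p·σ. Here z_{0.05} = -1.645, z_{0.75} = 0.6745.
So -5.67 = μ − 1.645σ and 0.0697 = μ + 0.6745σ.
Subtracting: σ = (0.0697 − -5.67)/(0.6745 − (-1.645)) = 2.47.
Then μ = -5.67 − (-1.645)·2.47 = -1.60.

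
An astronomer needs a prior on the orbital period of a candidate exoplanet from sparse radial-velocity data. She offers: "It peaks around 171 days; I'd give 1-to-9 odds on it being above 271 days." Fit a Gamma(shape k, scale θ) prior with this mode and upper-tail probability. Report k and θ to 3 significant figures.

Gamma(k,θ) with k>1 has mode (k−1)θ, so θ = 171/(k−1).
Need P(X < 271) = 0.9 with θ tied to k this way. Start at k = 2, θ = 171: P(X<271) ≈ 0.470.
Too low — raise k to concentrate. Iterating converges to k ≈ 9.85.
Then θ = 171/(9.85−1) ≈ 19.3.

k ≈ 9.85, θ ≈ 19.3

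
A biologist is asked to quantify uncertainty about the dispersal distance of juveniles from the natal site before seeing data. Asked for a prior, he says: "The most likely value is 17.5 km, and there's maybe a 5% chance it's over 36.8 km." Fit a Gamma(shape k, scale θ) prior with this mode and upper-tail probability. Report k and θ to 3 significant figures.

Gamma(k,θ) with k>1 has mode (k−1)θ, so θ = 17.5/(k−1).
Need P(X < 36.8) = 0.95 with θ tied to k this way. Start at k = 2, θ = 17.5: P(X<36.8) ≈ 0.621.
Too low — raise k to concentrate. Iterating converges to k ≈ 6.
Then θ = 17.5/(6−1) ≈ 3.5.

k ≈ 6, θ ≈ 3.5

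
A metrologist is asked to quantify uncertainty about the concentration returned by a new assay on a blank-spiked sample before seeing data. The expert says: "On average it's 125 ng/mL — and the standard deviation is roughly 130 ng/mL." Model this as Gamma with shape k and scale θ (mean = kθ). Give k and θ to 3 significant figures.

k ≈ 0.925, θ ≈ 135

For Gamma(k, scale θ): mean = kθ, variance = kθ², so CV = 1/√k.
CV = SD/mean = 130/125 = 1.04, hence k = 1/CV² = 0.925.
Then θ = mean/k = 125/0.925 = 135.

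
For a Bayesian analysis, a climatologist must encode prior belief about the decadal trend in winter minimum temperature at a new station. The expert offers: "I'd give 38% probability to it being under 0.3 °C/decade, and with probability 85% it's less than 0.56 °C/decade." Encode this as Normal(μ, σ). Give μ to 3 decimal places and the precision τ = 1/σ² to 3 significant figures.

μ = 0.359, τ = 26.6

The p-quantile of Normal(μ,σ) is μ + z_p·σ, with z_{0.38} = -0.3055 and z_{0.85} = 1.036.
Eliminate σ: μ = (z₂·x₁ − z₁·x₂)/(z₂ − z₁) = (1.036·0.3 − (-0.3055)·0.56)/1.342 = 0.359.
Then σ = (x₂ − x₁)/(z₂ − z₁) = (0.56 − 0.3)/1.342 = 0.194.
Precision τ = 1/σ² = 1/0.1938² = 26.6.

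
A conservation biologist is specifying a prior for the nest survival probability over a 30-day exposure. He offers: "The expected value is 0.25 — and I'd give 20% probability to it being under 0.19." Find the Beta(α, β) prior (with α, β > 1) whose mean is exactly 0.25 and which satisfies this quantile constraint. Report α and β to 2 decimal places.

With mean 0.25 fixed, write α = 0.25s, β = 0.75s where s = α+β.
Need P(θ < 0.19) = 0.2 under Beta(0.25s, 0.75s). Normal approximation: (q−m)/√(m(1−m)/s) ≈ z_{0.2} = -0.842, so s ≈ 0.25·0.75·(-0.842)²/(0.19−0.25)² = 36.9.
At s = 36.9: P(θ<0.19) ≈ 0.204. Adjusting to match 0.2 gives s ≈ 38.11.
So α = 0.25·38.11 ≈ 9.53, β = 0.75·38.11 ≈ 28.58.

α ≈ 9.53, β ≈ 28.58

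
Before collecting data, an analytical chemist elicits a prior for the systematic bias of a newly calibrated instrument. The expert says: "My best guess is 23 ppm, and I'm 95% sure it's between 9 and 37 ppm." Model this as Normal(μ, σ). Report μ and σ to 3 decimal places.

μ = 23.000, σ = 7.143

A symmetric 95% interval runs μ ± z·σ with z = 1.96.
Half-width = 14, so σ = 14/1.96 = 7.143.
μ is the stated best guess, 23.000.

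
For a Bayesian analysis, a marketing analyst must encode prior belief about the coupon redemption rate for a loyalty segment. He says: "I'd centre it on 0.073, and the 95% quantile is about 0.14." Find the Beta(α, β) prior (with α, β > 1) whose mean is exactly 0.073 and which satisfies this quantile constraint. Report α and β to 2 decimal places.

α ≈ 3.77, β ≈ 47.86

With mean 0.073 fixed, write α = 0.073s, β = 0.927s where s = α+β.
Need P(θ < 0.14) = 0.95 under Beta(0.073s, 0.927s). Normal approximation: (q−m)/√(m(1−m)/s) ≈ z_{0.95} = 1.64, so s ≈ 0.073·0.927·(1.64)²/(0.14−0.073)² = 40.8.
At s = 40.8: P(θ<0.14) ≈ 0.933. Adjusting to match 0.95 gives s ≈ 51.63.
So α = 0.073·51.63 ≈ 3.77, β = 0.927·51.63 ≈ 47.86.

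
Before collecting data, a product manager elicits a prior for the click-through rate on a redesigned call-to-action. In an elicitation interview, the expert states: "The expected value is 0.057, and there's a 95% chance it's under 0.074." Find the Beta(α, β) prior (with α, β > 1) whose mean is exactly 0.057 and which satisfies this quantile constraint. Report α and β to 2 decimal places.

α ≈ 31.75, β ≈ 525.21

With mean 0.057 fixed, write α = 0.057s, β = 0.943s where s = α+β.
Need P(θ < 0.074) = 0.95 under Beta(0.057s, 0.943s). Normal approximation: (q−m)/√(m(1−m)/s) ≈ z_{0.95} = 1.64, so s ≈ 0.057·0.943·(1.64)²/(0.074−0.057)² = 503.2.
At s = 503.2: P(θ<0.074) ≈ 0.942. Adjusting to match 0.95 gives s ≈ 556.96.
So α = 0.057·556.96 ≈ 31.75, β = 0.943·556.96 ≈ 525.21.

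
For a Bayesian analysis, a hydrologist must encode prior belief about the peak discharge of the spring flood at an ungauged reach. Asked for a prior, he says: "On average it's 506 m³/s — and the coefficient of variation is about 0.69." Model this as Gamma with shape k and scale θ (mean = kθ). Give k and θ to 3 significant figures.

k ≈ 2.1, θ ≈ 241

For Gamma(k, scale θ): mean = kθ, variance = kθ², so CV = 1/√k.
CV = 0.69, hence k = 1/CV² = 2.1.
Then θ = mean/k = 506/2.1 = 241.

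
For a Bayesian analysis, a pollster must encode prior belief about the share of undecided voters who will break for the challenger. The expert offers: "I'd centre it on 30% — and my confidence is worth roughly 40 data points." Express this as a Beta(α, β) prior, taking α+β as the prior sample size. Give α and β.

α = 12, β = 28

Under the effective-sample-size interpretation, Beta(α, β) has prior mean α/(α+β) and prior sample size α+β.
So α+β = 40 and α/(α+β) = 0.3, giving α = 0.3·40 = 12 and β = 40 − 12 = 28.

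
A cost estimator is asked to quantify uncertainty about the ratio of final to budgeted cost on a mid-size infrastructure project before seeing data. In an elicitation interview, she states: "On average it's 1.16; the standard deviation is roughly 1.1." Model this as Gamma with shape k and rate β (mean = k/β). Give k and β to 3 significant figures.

k ≈ 1.11, β ≈ 0.959

For Gamma(k, rate β): mean = k/β, variance = k/β², so CV = 1/√k.
CV = SD/mean = 1.1/1.16 = 0.9483, hence k = 1/CV² = 1.11.
Then β = k/mean = 1.11/1.16 = 0.959.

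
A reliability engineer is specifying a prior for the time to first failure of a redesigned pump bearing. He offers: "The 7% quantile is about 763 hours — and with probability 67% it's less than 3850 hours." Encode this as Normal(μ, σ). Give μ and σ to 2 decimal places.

The p-quantile of Normal(μ,σ) is μ + z_p·σ, with z_{0.07} = -1.476 and z_{0.67} = 0.4399.
Eliminate σ: μ = (z₂·x₁ − z₁·x₂)/(z₂ − z₁) = (0.4399·763 − (-1.476)·3850)/1.916 = 3141.12.
Then σ = (x₂ − x₁)/(z₂ − z₁) = (3850 − 763)/1.916 = 1611.42.

μ = 3141.12, σ = 1611.42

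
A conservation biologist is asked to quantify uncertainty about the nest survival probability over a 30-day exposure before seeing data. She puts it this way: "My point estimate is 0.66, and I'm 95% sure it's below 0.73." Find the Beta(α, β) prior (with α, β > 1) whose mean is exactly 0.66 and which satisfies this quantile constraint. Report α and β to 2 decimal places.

α ≈ 77.62, β ≈ 39.99

With mean 0.66 fixed, write α = 0.66s, β = 0.34s where s = α+β.
Need P(θ < 0.73) = 0.95 under Beta(0.66s, 0.34s). Normal approximation: (q−m)/√(m(1−m)/s) ≈ z_{0.95} = 1.64, so s ≈ 0.66·0.34·(1.64)²/(0.73−0.66)² = 123.9.
At s = 123.9: P(θ<0.73) ≈ 0.954. Adjusting to match 0.95 gives s ≈ 117.61.
So α = 0.66·117.61 ≈ 77.62, β = 0.34·117.61 ≈ 39.99.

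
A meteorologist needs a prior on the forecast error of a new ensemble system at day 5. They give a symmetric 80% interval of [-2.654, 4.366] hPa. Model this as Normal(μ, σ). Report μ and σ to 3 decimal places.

A symmetric 80% interval runs μ ± z·σ with z = 1.282.
Half-width = 3.51, so σ = 3.51/1.282 = 2.739.
μ is the interval midpoint, 0.856.

μ = 0.856, σ = 2.739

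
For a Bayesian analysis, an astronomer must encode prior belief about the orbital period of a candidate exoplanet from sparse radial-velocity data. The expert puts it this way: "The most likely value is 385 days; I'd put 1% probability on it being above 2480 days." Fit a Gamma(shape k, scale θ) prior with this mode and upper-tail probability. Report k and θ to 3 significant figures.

k ≈ 2.04, θ ≈ 369

Gamma(k,θ) with k>1 has mode (k−1)θ, so θ = 385/(k−1).
Need P(X < 2480) = 0.99 with θ tied to k this way. Start at k = 2, θ = 385: P(X<2480) ≈ 0.988.
Too low — raise k to concentrate. Iterating converges to k ≈ 2.04.
Then θ = 385/(2.04−1) ≈ 369.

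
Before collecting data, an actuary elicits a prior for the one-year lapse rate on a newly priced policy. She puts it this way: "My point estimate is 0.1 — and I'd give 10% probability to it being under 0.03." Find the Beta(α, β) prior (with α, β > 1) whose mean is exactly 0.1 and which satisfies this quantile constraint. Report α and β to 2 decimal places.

With mean 0.1 fixed, write α = 0.1s, β = 0.9s where s = α+β.
Need P(θ < 0.03) = 0.1 under Beta(0.1s, 0.9s). Normal approximation: (q−m)/√(m(1−m)/s) ≈ z_{0.1} = -1.28, so s ≈ 0.1·0.9·(-1.28)²/(0.03−0.1)² = 30.2.
At s = 30.2: P(θ<0.03) ≈ 0.055. Adjusting to match 0.1 gives s ≈ 21.33.
So α = 0.1·21.33 ≈ 2.13, β = 0.9·21.33 ≈ 19.20.

α ≈ 2.13, β ≈ 19.20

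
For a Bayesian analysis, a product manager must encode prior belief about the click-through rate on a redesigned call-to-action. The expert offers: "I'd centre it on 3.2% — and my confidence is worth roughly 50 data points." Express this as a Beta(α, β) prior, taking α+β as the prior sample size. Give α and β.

Under the effective-sample-size interpretation, Beta(α, β) has prior mean α/(α+β) and prior sample size α+β.
So α+β = 50 and α/(α+β) = 0.032, giving α = 0.032·50 = 1.6 and β = 50 − 1.6 = 48.4.

α = 1.6, β = 48.4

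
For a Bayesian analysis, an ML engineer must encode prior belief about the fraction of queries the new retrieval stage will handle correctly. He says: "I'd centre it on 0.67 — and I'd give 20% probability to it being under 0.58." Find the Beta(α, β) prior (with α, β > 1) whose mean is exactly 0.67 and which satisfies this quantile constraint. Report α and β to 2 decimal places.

With mean 0.67 fixed, write α = 0.67s, β = 0.33s where s = α+β.
Need P(θ < 0.58) = 0.2 under Beta(0.67s, 0.33s). Normal approximation: (q−m)/√(m(1−m)/s) ≈ z_{0.2} = -0.842, so s ≈ 0.67·0.33·(-0.842)²/(0.58−0.67)² = 19.3.
At s = 19.3: P(θ<0.58) ≈ 0.196. Adjusting to match 0.2 gives s ≈ 18.59.
So α = 0.67·18.59 ≈ 12.46, β = 0.33·18.59 ≈ 6.14.

α ≈ 12.46, β ≈ 6.14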